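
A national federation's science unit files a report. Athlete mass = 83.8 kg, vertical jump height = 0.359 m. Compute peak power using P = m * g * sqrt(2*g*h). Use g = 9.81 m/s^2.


sqrt(2 * 9.81 * 0.359) = sqrt(7.04358) = 2.653974 m/s
P = 83.8 * 9.81 * 2.653974
= 2181.77 W

2181.77 W


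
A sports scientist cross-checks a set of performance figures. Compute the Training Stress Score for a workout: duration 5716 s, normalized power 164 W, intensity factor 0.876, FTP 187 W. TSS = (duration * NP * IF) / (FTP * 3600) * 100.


Product = 5716 * 164 * 0.876 = 821183.424
Base = 187 * 3600 = 673200
TSS = 821183.424 / 673200 * 100 = 121.98

121.98 TSS


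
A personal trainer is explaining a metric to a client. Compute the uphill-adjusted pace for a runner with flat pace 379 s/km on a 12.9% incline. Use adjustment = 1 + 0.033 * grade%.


Adjustment factor = 1 + 0.033 * 12.9 = 1.4257
Grade-adjusted pace = 379 * 1.4257 = 540.34 s/km

540.34 s/km


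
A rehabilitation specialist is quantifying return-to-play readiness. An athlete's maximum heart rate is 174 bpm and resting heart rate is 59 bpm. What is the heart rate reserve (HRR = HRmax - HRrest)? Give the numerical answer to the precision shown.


HRR = HRmax - HRrest
= 174 - 59
= 115 bpm

115 bpm


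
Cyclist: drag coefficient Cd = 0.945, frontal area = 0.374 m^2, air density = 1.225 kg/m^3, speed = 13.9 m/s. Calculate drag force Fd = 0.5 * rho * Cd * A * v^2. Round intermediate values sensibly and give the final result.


v^2 = 13.9^2 = 193.21
Fd = 0.5 * 1.225 * 0.945 * 0.374 * 193.21
= 41.825 N

41.825 N


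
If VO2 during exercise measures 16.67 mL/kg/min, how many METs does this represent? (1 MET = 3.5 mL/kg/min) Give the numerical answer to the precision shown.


METs = VO2 / 3.5 = 16.67 / 3.5 = 4.76

4.76 METs


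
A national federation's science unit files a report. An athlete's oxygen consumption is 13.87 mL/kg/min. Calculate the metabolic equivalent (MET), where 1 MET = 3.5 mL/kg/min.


MET = VO2 / 3.5
= 13.87 / 3.5
= 3.96 METs

3.96 METs


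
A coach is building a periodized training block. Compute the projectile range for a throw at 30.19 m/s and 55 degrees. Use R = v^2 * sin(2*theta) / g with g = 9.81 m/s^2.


Two times the angle = 110 degrees
sin(110) = 0.939693
R = 911.4361 * 0.939693 / 9.81 = 87.306 m

87.306 m


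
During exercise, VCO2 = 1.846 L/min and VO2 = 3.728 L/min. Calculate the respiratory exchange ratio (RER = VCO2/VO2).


RER = VCO2 / VO2
= 1.846 / 3.728
= 0.4952

0.4952


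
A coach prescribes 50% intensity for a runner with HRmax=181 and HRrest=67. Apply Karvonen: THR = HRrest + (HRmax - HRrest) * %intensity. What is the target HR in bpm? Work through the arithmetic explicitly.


Heart rate reserve = 181 - 67 = 114
Intensity fraction = 50 / 100 = 0.5
THR = 67 + 114 * 0.5 = 124.0 bpm

124.0 bpm


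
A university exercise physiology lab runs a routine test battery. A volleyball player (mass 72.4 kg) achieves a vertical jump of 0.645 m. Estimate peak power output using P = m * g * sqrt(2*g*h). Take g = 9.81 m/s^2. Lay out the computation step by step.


2 * g * h = 2 * 9.81 * 0.645 = 12.6549
sqrt(12.6549) = 3.557373 m/s
P = 72.4 * 9.81 * 3.557373 = 2526.6 W

2526.6 W


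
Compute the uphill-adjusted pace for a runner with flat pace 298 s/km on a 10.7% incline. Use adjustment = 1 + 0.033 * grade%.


Adjustment factor = 1 + 0.033 * 10.7 = 1.3531
Grade-adjusted pace = 298 * 1.3531 = 403.22 s/km

403.22 s/km


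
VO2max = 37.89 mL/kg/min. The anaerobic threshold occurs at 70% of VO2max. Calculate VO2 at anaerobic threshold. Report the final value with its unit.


AT fraction = 70 / 100 = 0.7
AT VO2 = 37.89 * 0.7
= 26.52 mL/kg/min

26.52 mL/kg/min


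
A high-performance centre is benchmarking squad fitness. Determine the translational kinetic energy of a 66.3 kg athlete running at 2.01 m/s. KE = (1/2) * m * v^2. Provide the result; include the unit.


KE = 0.5 * m * v^2
= 0.5 * 66.3 * 2.01^2
= 0.5 * 66.3 * 4.0401
= 133.93 J

133.93 J


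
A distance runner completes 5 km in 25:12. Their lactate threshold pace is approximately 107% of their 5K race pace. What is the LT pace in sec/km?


Convert to seconds: 25 min 12 s = 1512 s
Pace per km = 1512 / 5 = 302.4 s/km
LT pace = 302.4 * 1.07 = 323.57 s/km

323.57 s/km


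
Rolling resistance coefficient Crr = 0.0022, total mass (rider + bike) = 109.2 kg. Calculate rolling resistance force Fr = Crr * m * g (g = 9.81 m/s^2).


Fr = Crr * m * g
= 0.0022 * 109.2 * 9.81
= 2.357 N

2.357 N


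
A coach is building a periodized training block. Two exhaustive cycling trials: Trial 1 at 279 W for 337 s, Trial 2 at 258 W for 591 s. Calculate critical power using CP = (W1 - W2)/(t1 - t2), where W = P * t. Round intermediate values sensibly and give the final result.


W1 = 279 * 337 = 94023 J
W2 = 258 * 591 = 152478 J
CP = (94023 - 152478) / (337 - 591)
= -58455 / -254
= 230.14 W

230.14 W


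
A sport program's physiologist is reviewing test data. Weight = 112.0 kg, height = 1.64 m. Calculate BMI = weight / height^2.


height^2 = 1.64^2 = 2.6896
BMI = 112.0 / 2.6896 = 41.64 kg/m^2

41.64 kg/m^2


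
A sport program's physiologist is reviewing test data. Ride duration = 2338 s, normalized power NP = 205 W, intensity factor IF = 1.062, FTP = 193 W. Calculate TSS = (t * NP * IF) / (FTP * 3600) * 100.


Numerator = 2338 * 205 * 1.062 = 509005.98
Denominator = 193 * 3600 = 694800
TSS = 509005.98 / 694800 * 100
= 73.26

73.26 TSS


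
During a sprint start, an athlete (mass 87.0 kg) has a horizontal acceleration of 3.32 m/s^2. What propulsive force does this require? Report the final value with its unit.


Propulsive force = mass * acceleration
= 87.0 kg * 3.32 m/s^2
= 288.84 N

288.84 N


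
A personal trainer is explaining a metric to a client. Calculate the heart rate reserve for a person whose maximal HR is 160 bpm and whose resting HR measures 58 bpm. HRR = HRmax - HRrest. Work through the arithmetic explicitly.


HRmax = 160 bpm
HRrest = 58 bpm
HRR = 160 - 58 = 102 bpm

102 bpm


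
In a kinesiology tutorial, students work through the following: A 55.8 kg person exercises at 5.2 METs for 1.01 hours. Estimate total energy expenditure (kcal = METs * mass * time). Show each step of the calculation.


Energy = METs * mass(kg) * time(h)
= 5.2 * 55.8 * 1.01
= 293.06 kcal

293.06 kcal


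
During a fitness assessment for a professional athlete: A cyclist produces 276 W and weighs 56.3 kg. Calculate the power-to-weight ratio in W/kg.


P/W = power / mass
= 276 / 56.3
= 4.902 W/kg

4.902 W/kg


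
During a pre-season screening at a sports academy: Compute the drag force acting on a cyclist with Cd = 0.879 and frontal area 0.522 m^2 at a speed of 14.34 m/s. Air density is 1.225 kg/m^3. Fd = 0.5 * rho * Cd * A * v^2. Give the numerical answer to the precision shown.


Step 1: v^2 = 205.6356
Step 2: Fd = 0.5 * 1.225 * 0.879 * 0.522 * 205.6356
= 57.791 N

57.791 N


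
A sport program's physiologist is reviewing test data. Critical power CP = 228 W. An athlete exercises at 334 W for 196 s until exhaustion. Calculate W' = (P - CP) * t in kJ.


P - CP = 334 - 228 = 106 W
W' = 106 * 196 = 20776 J
= 20776 / 1000 = 20.776 kJ

20.776 kJ


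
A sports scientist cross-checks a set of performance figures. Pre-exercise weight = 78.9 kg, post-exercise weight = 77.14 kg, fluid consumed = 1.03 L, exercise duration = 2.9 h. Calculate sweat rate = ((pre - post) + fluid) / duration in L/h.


Weight loss = 78.9 - 77.14 = 1.76 kg (approx L)
Total sweat = 1.76 + 1.03 = 2.79 L
Sweat rate = 2.79 / 2.9 = 0.962 L/h

0.962 L/h


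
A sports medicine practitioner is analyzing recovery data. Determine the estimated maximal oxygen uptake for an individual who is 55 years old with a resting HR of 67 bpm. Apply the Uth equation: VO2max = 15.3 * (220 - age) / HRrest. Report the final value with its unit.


HRmax = 220 - 55 = 165
VO2max = 15.3 * (165 / 67)
= 15.3 * 2.4627
= 37.68 mL/kg/min

37.68 mL/kg/min


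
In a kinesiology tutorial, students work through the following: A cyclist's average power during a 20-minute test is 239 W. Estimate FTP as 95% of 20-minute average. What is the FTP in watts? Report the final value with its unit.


FTP = 20-min power * 0.95
= 239 * 0.95
= 227.05 W

227.05 W


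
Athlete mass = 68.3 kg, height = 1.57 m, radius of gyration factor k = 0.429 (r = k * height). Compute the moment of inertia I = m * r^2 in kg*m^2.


r = k * height = 0.429 * 1.57 = 0.67353 m
r^2 = 0.67353^2 = 0.453643
I = 68.3 * 0.453643 = 30.984 kg*m^2

30.984 kg*m^2


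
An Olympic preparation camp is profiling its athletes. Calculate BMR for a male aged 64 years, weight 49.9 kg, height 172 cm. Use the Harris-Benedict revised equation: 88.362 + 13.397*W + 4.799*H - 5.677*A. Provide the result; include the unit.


Substituting values:
W term = 13.397 * 49.9 = 668.5103
H term = 4.799 * 172 = 825.428
A term = 5.677 * 64 = 363.328
BMR = 1218.97 kcal/day

1218.97 kcal/day


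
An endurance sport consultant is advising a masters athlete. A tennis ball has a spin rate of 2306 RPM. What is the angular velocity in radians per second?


Convert RPM to rad/s: multiply by 2*pi and divide by 60
omega = 2306 * 2 * pi / 60
= 241.484 rad/s

241.484 rad/s


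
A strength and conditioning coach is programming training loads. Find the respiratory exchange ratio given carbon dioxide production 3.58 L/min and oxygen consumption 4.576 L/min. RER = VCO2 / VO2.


VCO2 = 3.58 L/min
VO2 = 4.576 L/min
RER = 3.58 / 4.576 = 0.7823

0.7823


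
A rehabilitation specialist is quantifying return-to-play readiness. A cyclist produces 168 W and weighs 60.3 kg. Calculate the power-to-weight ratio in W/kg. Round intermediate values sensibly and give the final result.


P/W = power / mass
= 168 / 60.3
= 2.786 W/kg

2.786 W/kg


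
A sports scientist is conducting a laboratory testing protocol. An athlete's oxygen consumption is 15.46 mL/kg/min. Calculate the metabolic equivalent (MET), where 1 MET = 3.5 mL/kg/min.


MET = VO2 / 3.5
= 15.46 / 3.5
= 4.42 METs

4.42 METs


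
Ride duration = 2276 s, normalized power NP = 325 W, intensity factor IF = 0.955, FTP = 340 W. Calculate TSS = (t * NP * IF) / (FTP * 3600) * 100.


Numerator = 2276 * 325 * 0.955 = 706413.5
Denominator = 340 * 3600 = 1224000
TSS = 706413.5 / 1224000 * 100
= 57.71

57.71 TSS


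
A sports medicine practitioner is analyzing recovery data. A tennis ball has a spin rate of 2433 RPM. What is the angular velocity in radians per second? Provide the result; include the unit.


Convert RPM to rad/s: multiply by 2*pi and divide by 60
omega = 2433 * 2 * pi / 60
= 254.783 rad/s

254.783 rad/s


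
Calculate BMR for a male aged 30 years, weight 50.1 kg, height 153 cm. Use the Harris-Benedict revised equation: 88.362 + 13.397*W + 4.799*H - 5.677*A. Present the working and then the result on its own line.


Substituting values:
W term = 13.397 * 50.1 = 671.1897
H term = 4.799 * 153 = 734.247
A term = 5.677 * 30 = 170.31
BMR = 1323.49 kcal/day

1323.49 kcal/day


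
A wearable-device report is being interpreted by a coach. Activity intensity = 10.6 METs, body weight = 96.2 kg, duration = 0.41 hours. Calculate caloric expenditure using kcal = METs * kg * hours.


kcal = 10.6 * 96.2 * 0.41
= 1019.72 * 0.41
= 418.09 kcal

418.09 kcal


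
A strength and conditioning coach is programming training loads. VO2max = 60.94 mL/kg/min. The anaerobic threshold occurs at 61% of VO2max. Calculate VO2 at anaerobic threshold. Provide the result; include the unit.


AT fraction = 61 / 100 = 0.61
AT VO2 = 60.94 * 0.61
= 37.17 mL/kg/min

37.17 mL/kg/min


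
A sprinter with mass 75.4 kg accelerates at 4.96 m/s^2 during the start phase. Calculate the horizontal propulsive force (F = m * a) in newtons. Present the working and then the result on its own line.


F = m * a
= 75.4 * 4.96
= 373.98 N

373.98 N


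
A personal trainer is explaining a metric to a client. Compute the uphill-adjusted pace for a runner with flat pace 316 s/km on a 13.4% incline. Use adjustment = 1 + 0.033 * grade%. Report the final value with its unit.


Adjustment factor = 1 + 0.033 * 13.4 = 1.4422
Grade-adjusted pace = 316 * 1.4422 = 455.74 s/km

455.74 s/km


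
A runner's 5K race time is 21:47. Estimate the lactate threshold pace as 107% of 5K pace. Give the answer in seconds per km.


Total race time = 21*60 + 47 = 1307 seconds
5K pace = 1307 / 5 = 261.4 sec/km
LT pace = 261.4 * 1.07 = 279.7 sec/km

279.7 s/km


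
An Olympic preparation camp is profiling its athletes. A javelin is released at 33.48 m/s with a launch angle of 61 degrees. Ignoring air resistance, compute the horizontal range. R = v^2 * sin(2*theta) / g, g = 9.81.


Launch speed squared = 1120.9104
sin(2 * 61 deg) = 0.848048
Range = 1120.9104 * 0.848048 / 9.81
= 96.9 m

96.9 m


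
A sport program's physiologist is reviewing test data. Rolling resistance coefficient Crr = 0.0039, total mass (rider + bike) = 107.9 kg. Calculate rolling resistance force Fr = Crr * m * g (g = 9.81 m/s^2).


Fr = Crr * m * g
= 0.0039 * 107.9 * 9.81
= 4.128 N

4.128 N


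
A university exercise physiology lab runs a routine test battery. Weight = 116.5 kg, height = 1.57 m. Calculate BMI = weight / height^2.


height^2 = 1.57^2 = 2.4649
BMI = 116.5 / 2.4649 = 47.26 kg/m^2

47.26 kg/m^2


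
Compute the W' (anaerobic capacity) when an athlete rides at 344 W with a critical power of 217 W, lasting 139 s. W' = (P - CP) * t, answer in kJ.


Above-CP power = 127 W
Duration = 139 s
W' = 127 * 139 = 17653 J
Convert: 17653 / 1000 = 17.653 kJ

17.653 kJ


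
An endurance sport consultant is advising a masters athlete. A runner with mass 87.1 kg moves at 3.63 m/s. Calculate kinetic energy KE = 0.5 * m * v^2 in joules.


v^2 = 3.63^2 = 13.1769
KE = 0.5 * 87.1 * 13.1769
= 573.85 J

573.85 J


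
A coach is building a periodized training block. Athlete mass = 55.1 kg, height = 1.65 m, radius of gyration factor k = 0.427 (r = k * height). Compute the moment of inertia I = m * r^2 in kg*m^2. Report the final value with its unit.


r = k * height = 0.427 * 1.65 = 0.70455 m
r^2 = 0.70455^2 = 0.496391
I = 55.1 * 0.496391 = 27.351 kg*m^2

27.351 kg*m^2


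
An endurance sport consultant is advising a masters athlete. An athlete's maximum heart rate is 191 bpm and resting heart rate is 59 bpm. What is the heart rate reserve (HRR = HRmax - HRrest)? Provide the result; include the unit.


HRR = HRmax - HRrest
= 191 - 59
= 132 bpm

132 bpm


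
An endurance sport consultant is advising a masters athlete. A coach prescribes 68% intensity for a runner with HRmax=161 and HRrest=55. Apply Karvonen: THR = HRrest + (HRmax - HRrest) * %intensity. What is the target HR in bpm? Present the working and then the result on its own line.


Heart rate reserve = 161 - 55 = 106
Intensity fraction = 68 / 100 = 0.68
THR = 55 + 106 * 0.68 = 127.08 bpm

127.08 bpm


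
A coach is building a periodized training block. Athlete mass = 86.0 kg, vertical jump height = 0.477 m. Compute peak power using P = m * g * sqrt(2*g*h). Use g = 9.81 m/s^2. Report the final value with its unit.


sqrt(2 * 9.81 * 0.477) = sqrt(9.35874) = 3.059206 m/s
P = 86.0 * 9.81 * 3.059206
= 2580.93 W

2580.93 W


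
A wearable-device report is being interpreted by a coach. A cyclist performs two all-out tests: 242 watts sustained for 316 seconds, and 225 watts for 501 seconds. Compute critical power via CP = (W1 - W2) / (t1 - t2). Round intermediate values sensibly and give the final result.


W1 = P1 * t1 = 242 * 316 = 76472 J
W2 = P2 * t2 = 225 * 501 = 112725 J
CP = (76472 - 112725) / (316 - 501)
= 195.96 W

195.96 W


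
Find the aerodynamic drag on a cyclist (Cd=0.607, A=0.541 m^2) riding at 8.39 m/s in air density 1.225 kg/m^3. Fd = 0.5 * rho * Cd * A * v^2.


Fd = 0.5 * 1.225 * 0.607 * 0.541 * 8.39^2
= 0.5 * 1.225 * 0.607 * 0.541 * 70.3921
= 14.158 N

14.158 N


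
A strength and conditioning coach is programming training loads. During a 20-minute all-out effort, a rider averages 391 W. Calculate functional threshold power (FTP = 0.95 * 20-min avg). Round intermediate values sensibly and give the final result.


FTP = 0.95 * 391
= 371.45 W

371.45 W


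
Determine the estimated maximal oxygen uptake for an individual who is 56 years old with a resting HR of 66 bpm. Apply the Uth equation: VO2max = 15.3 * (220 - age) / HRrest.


HRmax = 220 - 56 = 164
VO2max = 15.3 * (164 / 66)
= 15.3 * 2.4848
= 38.02 mL/kg/min

38.02 mL/kg/min


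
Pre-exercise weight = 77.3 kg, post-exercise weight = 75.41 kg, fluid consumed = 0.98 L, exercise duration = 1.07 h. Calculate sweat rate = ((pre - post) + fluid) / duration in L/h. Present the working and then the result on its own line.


Weight loss = 77.3 - 75.41 = 1.89 kg (approx L)
Total sweat = 1.89 + 0.98 = 2.87 L
Sweat rate = 2.87 / 1.07 = 2.682 L/h

2.682 L/h


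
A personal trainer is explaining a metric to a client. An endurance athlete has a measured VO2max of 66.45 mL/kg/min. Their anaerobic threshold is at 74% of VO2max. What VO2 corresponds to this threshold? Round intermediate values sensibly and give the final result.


Anaerobic threshold VO2 = VO2max * 74%
= 66.45 * 0.74
= 49.17 mL/kg/min

49.17 mL/kg/min


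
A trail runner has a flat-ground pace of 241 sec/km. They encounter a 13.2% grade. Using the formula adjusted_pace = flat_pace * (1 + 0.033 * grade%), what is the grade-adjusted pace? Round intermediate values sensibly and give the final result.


Grade factor = 1 + 0.033 * 13.2 = 1.4356
Adjusted = 241 * 1.4356 = 345.98 sec/km

345.98 s/km


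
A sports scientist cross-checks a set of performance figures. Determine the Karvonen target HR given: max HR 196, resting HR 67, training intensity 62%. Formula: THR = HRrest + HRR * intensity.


HRR = HRmax - HRrest = 196 - 67 = 129
THR = 67 + 129 * 0.62
= 146.98 bpm

146.98 bpm


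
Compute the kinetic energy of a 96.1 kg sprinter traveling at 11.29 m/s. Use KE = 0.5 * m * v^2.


Velocity squared = 127.4641
KE = 0.5 * 96.1 * 127.4641 = 6124.65 J

6124.65 J


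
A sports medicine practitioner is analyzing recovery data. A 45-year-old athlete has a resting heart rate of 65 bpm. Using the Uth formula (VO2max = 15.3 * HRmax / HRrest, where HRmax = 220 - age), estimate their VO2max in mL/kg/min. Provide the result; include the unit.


HRmax = 220 - 45 = 175 bpm
Ratio = HRmax / HRrest = 175 / 65 = 2.6923
VO2max = 15.3 * 2.6923 = 41.19 mL/kg/min

41.19 mL/kg/min


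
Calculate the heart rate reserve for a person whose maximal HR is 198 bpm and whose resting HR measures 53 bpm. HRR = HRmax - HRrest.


HRmax = 198 bpm
HRrest = 53 bpm
HRR = 198 - 53 = 145 bpm

145 bpm


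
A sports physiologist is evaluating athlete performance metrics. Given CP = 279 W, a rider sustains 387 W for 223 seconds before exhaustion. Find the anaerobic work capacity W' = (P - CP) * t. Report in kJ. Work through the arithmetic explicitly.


Excess power = 387 - 279 = 108 W
Work above CP = 108 * 223 = 24084 J
W' = 24.084 kJ

24.084 kJ


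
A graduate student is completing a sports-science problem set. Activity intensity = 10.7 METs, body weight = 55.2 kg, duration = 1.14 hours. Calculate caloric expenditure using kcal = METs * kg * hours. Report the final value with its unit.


kcal = 10.7 * 55.2 * 1.14
= 590.64 * 1.14
= 673.33 kcal

673.33 kcal


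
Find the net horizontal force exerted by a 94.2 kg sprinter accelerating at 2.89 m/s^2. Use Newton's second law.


Newton's second law: F = m * a
F = 94.2 * 2.89 = 272.24 N

272.24 N


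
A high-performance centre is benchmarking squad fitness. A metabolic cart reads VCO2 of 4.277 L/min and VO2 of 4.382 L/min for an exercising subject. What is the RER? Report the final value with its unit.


RER = VCO2 / VO2 = 4.277 / 4.382 = 0.976

0.976


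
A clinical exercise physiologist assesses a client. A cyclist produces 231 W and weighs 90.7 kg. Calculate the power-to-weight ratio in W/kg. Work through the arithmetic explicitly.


P/W = power / mass
= 231 / 90.7
= 2.547 W/kg

2.547 W/kg


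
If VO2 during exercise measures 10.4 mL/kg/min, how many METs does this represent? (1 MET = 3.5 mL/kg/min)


METs = VO2 / 3.5 = 10.4 / 3.5 = 2.97

2.97 METs


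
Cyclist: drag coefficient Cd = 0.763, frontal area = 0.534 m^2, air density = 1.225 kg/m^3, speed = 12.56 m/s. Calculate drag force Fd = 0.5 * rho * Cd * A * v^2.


v^2 = 12.56^2 = 157.7536
Fd = 0.5 * 1.225 * 0.763 * 0.534 * 157.7536
= 39.369 N

39.369 N


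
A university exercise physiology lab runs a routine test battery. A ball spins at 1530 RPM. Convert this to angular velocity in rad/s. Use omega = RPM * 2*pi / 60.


omega = 1530 * 2 * pi / 60
= 1530 * 6.28318531 / 60
= 9613.274 / 60
= 160.221 rad/s

160.221 rad/s


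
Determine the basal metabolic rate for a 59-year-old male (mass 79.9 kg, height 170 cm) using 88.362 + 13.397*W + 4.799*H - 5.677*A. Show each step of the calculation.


BMR = 88.362 + 13.397*79.9 + 4.799*170 - 5.677*59
= 1639.67 kcal/day

1639.67 kcal/day


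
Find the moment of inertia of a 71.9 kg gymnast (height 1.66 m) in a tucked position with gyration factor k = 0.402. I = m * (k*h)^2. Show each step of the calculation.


Radius of gyration = 0.402 * 1.66 = 0.66732 m
I = 71.9 * 0.66732^2
= 71.9 * 0.445316
= 32.018 kg*m^2

32.018 kg*m^2


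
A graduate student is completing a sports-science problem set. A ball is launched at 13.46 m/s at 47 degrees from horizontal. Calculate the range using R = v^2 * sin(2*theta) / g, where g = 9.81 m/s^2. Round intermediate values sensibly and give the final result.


sin(2 * 47) = sin(94) = 0.997564
v^2 = 13.46^2 = 181.1716
R = 181.1716 * 0.997564 / 9.81
= 18.423 m

18.423 m


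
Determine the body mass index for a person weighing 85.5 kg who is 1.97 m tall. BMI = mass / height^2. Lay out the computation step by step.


BMI = mass / height^2
= 85.5 / 1.97^2
= 85.5 / 3.8809
= 22.03 kg/m^2

22.03 kg/m^2


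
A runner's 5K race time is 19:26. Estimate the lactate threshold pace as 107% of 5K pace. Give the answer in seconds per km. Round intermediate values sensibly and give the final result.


Total race time = 19*60 + 26 = 1166 seconds
5K pace = 1166 / 5 = 233.2 sec/km
LT pace = 233.2 * 1.07 = 249.52 sec/km

249.52 s/km


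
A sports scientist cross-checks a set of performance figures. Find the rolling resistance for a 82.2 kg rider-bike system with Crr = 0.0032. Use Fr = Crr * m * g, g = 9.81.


m * g = 82.2 * 9.81 = 806.382 N
Fr = 0.0032 * 806.382 = 2.58 N

2.58 N


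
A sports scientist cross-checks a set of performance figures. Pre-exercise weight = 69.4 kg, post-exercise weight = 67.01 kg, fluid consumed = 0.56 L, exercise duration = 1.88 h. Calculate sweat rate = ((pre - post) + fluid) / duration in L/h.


Weight loss = 69.4 - 67.01 = 2.39 kg (approx L)
Total sweat = 2.39 + 0.56 = 2.95 L
Sweat rate = 2.95 / 1.88 = 1.569 L/h

1.569 L/h


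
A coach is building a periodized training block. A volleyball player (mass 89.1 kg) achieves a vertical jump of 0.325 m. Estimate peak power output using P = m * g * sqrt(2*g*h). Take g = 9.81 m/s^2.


2 * g * h = 2 * 9.81 * 0.325 = 6.3765
sqrt(6.3765) = 2.525173 m/s
P = 89.1 * 9.81 * 2.525173 = 2207.18 W

2207.18 W


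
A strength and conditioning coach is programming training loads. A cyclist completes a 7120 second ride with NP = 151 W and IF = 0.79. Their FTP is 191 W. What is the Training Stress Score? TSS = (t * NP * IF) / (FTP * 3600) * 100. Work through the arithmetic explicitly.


t * NP * IF = 7120 * 151 * 0.79 = 849344.8
FTP * 3600 = 687600
TSS = (849344.8 / 687600) * 100 = 123.52

123.52 TSS


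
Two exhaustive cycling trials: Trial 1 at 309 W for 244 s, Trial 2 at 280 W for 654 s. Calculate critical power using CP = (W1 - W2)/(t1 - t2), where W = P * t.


W1 = 309 * 244 = 75396 J
W2 = 280 * 654 = 183120 J
CP = (75396 - 183120) / (244 - 654)
= -107724 / -410
= 262.74 W

262.74 W


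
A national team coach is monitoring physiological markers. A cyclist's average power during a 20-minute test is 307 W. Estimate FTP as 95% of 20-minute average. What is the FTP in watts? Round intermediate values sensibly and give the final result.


FTP = 20-min power * 0.95
= 307 * 0.95
= 291.65 W

291.65 W


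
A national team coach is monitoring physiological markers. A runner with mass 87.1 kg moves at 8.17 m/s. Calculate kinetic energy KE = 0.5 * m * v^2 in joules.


v^2 = 8.17^2 = 66.7489
KE = 0.5 * 87.1 * 66.7489
= 2906.91 J

2906.91 J


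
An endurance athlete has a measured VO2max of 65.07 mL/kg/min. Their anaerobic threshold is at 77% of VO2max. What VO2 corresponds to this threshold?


Anaerobic threshold VO2 = VO2max * 77%
= 65.07 * 0.77
= 50.1 mL/kg/min

50.1 mL/kg/min


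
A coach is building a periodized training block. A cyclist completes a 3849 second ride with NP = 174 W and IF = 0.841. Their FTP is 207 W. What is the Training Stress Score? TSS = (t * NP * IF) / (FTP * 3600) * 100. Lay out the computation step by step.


t * NP * IF = 3849 * 174 * 0.841 = 563239.566
FTP * 3600 = 745200
TSS = (563239.566 / 745200) * 100 = 75.58

75.58 TSS


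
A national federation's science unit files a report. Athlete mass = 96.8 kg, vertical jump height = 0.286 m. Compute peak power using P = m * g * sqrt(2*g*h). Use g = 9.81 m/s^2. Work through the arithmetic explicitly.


sqrt(2 * 9.81 * 0.286) = sqrt(5.61132) = 2.368822 m/s
P = 96.8 * 9.81 * 2.368822
= 2249.45 W

2249.45 W


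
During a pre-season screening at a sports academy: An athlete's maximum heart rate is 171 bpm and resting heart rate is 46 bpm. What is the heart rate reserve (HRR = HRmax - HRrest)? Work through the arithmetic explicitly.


HRR = HRmax - HRrest
= 171 - 46
= 125 bpm

125 bpm


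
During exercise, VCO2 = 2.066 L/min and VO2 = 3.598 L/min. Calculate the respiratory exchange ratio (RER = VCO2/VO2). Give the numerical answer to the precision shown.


RER = VCO2 / VO2
= 2.066 / 3.598
= 0.5742

0.5742


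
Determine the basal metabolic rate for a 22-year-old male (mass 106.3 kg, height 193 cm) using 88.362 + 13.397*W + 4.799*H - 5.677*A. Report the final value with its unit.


BMR = 88.362 + 13.397*106.3 + 4.799*193 - 5.677*22
= 2313.78 kcal/day

2313.78 kcal/day


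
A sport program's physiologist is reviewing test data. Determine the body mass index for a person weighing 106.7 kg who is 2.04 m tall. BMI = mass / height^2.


BMI = mass / height^2
= 106.7 / 2.04^2
= 106.7 / 4.1616
= 25.64 kg/m^2

25.64 kg/m^2


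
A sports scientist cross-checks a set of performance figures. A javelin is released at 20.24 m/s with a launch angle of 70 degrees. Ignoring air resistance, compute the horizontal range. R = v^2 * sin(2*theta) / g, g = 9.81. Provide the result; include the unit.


Launch speed squared = 409.6576
sin(2 * 70 deg) = 0.642788
Range = 409.6576 * 0.642788 / 9.81
= 26.842 m

26.842 m


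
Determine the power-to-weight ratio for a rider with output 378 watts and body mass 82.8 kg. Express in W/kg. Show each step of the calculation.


P/W = 378 / 82.8 = 4.565 W/kg

4.565 W/kg


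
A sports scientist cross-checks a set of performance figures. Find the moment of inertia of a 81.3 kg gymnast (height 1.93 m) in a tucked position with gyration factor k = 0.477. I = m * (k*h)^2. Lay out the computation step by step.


Radius of gyration = 0.477 * 1.93 = 0.92061 m
I = 81.3 * 0.92061^2
= 81.3 * 0.847523
= 68.904 kg*m^2

68.904 kg*m^2


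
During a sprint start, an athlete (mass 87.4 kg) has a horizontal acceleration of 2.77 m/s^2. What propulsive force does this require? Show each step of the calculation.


Propulsive force = mass * acceleration
= 87.4 kg * 2.77 m/s^2
= 242.1 N

242.1 N


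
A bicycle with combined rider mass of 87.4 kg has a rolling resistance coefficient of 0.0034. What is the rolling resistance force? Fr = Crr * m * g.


Fr = 0.0034 * 87.4 * 9.81
= 0.29716 * 9.81
= 2.915 N

2.915 N


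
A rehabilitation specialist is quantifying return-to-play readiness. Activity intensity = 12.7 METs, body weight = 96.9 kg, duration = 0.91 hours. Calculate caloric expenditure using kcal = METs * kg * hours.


kcal = 12.7 * 96.9 * 0.91
= 1230.63 * 0.91
= 1119.87 kcal

1119.87 kcal


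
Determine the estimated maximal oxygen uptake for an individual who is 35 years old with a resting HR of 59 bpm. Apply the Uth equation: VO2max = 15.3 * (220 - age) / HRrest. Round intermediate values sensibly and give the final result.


HRmax = 220 - 35 = 185
VO2max = 15.3 * (185 / 59)
= 15.3 * 3.1356
= 47.97 mL/kg/min

47.97 mL/kg/min


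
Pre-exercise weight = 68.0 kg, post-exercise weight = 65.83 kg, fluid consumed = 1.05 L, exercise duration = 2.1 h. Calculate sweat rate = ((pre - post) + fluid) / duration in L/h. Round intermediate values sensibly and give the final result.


Weight loss = 68.0 - 65.83 = 2.17 kg (approx L)
Total sweat = 2.17 + 1.05 = 3.22 L
Sweat rate = 3.22 / 2.1 = 1.533 L/h

1.533 L/h


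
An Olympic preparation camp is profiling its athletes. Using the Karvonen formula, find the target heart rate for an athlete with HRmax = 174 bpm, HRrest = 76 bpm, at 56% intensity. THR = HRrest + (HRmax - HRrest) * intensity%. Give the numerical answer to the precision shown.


HRR = 174 - 76 = 98
THR = 76 + 98 * 0.56
= 76 + 54.88
= 130.88 bpm

130.88 bpm


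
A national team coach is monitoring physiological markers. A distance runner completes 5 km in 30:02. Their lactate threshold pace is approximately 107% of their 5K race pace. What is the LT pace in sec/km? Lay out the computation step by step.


Convert to seconds: 30 min 2 s = 1802 s
Pace per km = 1802 / 5 = 360.4 s/km
LT pace = 360.4 * 1.07 = 385.63 s/km

385.63 s/km


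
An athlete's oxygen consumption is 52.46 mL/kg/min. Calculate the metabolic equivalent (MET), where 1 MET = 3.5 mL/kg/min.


MET = VO2 / 3.5
= 52.46 / 3.5
= 14.99 METs

14.99 METs


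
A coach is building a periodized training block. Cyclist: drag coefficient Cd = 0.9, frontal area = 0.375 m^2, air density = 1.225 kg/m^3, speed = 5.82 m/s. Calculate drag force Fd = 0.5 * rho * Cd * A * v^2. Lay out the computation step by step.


v^2 = 5.82^2 = 33.8724
Fd = 0.5 * 1.225 * 0.9 * 0.375 * 33.8724
= 7.002 N

7.002 N


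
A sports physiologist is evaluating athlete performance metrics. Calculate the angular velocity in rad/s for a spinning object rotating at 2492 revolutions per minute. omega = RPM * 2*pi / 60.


omega = RPM * 2*pi / 60
= 2492 * 6.28318531 / 60
= 260.962 rad/s

260.962 rad/s


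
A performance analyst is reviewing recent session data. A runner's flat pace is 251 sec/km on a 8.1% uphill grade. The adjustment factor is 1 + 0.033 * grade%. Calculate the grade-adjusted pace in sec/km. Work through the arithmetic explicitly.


Factor = 1 + 0.033 * 8.1 = 1.2673
Adjusted pace = 251 * 1.2673
= 318.09 sec/km

318.09 s/km


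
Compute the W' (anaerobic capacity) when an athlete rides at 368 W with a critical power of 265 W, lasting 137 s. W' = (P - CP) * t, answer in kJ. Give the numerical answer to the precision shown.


Above-CP power = 103 W
Duration = 137 s
W' = 103 * 137 = 14111 J
Convert: 14111 / 1000 = 14.111 kJ

14.111 kJ


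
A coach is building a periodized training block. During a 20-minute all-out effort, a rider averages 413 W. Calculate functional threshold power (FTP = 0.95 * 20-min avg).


FTP = 0.95 * 413
= 392.35 W

392.35 W


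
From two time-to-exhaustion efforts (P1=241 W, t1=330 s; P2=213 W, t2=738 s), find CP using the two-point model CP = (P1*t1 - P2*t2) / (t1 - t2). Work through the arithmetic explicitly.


Work in trial 1 = 79530 J
Work in trial 2 = 157194 J
Delta work = -77664 J
Delta time = -408 s
CP = -77664 / -408 = 190.35 W

190.35 W


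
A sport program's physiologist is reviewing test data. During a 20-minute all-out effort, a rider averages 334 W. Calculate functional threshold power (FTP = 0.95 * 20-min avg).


FTP = 0.95 * 334
= 317.3 W

317.3 W


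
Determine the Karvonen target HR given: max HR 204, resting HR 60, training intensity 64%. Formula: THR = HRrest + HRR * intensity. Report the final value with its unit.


HRR = HRmax - HRrest = 204 - 60 = 144
THR = 60 + 144 * 0.64
= 152.16 bpm

152.16 bpm


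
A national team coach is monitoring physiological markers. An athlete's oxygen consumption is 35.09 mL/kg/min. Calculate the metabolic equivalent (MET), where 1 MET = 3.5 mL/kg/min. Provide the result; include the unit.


MET = VO2 / 3.5
= 35.09 / 3.5
= 10.03 METs

10.03 METs


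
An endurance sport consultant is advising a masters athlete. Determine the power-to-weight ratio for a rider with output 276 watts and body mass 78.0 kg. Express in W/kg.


P/W = 276 / 78.0 = 3.538 W/kg

3.538 W/kg


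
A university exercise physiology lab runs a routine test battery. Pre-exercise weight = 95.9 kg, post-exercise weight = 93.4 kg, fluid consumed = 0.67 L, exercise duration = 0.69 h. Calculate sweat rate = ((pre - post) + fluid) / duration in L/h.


Weight loss = 95.9 - 93.4 = 2.5 kg (approx L)
Total sweat = 2.5 + 0.67 = 3.17 L
Sweat rate = 3.17 / 0.69 = 4.594 L/h

4.594 L/h


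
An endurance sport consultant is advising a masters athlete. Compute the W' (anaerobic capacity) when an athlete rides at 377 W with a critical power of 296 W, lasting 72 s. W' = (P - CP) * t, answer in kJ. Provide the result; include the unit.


Above-CP power = 81 W
Duration = 72 s
W' = 81 * 72 = 5832 J
Convert: 5832 / 1000 = 5.832 kJ

5.832 kJ


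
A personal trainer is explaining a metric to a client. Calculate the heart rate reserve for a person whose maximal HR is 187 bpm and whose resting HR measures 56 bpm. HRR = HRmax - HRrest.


HRmax = 187 bpm
HRrest = 56 bpm
HRR = 187 - 56 = 131 bpm

131 bpm


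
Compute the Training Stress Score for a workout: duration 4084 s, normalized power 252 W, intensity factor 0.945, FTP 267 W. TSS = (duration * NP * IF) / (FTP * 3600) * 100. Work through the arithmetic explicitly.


Product = 4084 * 252 * 0.945 = 972563.76
Base = 267 * 3600 = 961200
TSS = 972563.76 / 961200 * 100 = 101.18

101.18 TSS


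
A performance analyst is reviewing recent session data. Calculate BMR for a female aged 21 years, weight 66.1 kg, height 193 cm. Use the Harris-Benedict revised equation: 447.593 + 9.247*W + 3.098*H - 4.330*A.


Substituting values:
W term = 9.247 * 66.1 = 611.2267
H term = 3.098 * 193 = 597.914
A term = 4.330 * 21 = 90.93
BMR = 1565.8 kcal/day

1565.8 kcal/day


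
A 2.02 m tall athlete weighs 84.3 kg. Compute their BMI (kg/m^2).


height^2 = 4.0804 m^2
BMI = 84.3 / 4.0804 = 20.66 kg/m^2

20.66 kg/m^2


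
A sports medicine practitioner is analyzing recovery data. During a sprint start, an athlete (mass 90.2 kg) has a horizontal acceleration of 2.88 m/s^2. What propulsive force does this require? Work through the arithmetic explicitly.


Propulsive force = mass * acceleration
= 90.2 kg * 2.88 m/s^2
= 259.78 N

259.78 N


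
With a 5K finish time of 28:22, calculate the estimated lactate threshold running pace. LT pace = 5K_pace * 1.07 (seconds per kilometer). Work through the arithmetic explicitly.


Race duration = 1702 s for 5 km
Average pace = 1702 / 5 = 340.4 s/km
LT pace = 340.4 * 1.07
= 364.23 s/km

364.23 s/km


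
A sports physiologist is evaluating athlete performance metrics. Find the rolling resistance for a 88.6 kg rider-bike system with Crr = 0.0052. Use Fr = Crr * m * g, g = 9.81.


m * g = 88.6 * 9.81 = 869.166 N
Fr = 0.0052 * 869.166 = 4.52 N

4.52 N


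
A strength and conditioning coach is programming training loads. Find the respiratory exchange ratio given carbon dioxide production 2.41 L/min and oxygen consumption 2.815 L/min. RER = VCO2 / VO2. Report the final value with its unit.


VCO2 = 2.41 L/min
VO2 = 2.815 L/min
RER = 2.41 / 2.815 = 0.8561

0.8561


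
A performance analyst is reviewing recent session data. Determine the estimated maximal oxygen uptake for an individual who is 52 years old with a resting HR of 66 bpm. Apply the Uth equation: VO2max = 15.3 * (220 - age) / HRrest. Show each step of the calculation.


HRmax = 220 - 52 = 168
VO2max = 15.3 * (168 / 66)
= 15.3 * 2.5455
= 38.95 mL/kg/min

38.95 mL/kg/min


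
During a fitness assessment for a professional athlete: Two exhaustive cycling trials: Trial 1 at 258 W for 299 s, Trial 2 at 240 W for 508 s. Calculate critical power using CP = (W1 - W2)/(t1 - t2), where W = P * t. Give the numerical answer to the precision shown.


W1 = 258 * 299 = 77142 J
W2 = 240 * 508 = 121920 J
CP = (77142 - 121920) / (299 - 508)
= -44778 / -209
= 214.25 W

214.25 W


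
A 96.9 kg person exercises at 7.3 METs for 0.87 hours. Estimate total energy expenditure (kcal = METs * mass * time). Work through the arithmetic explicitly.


Energy = METs * mass(kg) * time(h)
= 7.3 * 96.9 * 0.87
= 615.41 kcal

615.41 kcal


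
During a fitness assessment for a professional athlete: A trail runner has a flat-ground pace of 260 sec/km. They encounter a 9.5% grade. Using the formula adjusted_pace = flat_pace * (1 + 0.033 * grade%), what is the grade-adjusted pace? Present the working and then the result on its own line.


Grade factor = 1 + 0.033 * 9.5 = 1.3135
Adjusted = 260 * 1.3135 = 341.51 sec/km

341.51 s/km


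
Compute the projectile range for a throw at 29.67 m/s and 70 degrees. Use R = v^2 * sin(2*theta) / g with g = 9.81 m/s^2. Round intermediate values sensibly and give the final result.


Two times the angle = 140 degrees
sin(140) = 0.642788
R = 880.3089 * 0.642788 / 9.81 = 57.681 m

57.681 m


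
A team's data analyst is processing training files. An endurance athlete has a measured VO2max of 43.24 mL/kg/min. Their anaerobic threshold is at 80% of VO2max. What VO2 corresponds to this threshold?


Anaerobic threshold VO2 = VO2max * 80%
= 43.24 * 0.8
= 34.59 mL/kg/min

34.59 mL/kg/min


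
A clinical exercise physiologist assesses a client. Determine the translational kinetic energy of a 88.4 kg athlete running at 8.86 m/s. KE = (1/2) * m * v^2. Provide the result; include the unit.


KE = 0.5 * m * v^2
= 0.5 * 88.4 * 8.86^2
= 0.5 * 88.4 * 78.4996
= 3469.68 J

3469.68 J


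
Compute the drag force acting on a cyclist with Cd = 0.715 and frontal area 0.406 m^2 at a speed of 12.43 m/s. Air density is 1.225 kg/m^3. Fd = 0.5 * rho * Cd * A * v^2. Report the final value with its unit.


Step 1: v^2 = 154.5049
Step 2: Fd = 0.5 * 1.225 * 0.715 * 0.406 * 154.5049
= 27.471 N

27.471 N


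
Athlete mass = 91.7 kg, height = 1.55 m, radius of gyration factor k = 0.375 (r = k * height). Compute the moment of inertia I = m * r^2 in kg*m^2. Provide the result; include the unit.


r = k * height = 0.375 * 1.55 = 0.58125 m
r^2 = 0.58125^2 = 0.337852
I = 91.7 * 0.337852 = 30.981 kg*m^2

30.981 kg*m^2


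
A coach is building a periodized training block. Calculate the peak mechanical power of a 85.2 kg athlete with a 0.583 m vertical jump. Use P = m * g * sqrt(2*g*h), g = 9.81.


First, sqrt(2gh) = sqrt(2 * 9.81 * 0.583)
= sqrt(11.43846) = 3.382079 m/s
Power = 85.2 * 9.81 * 3.382079 = 2826.78 W

2826.78 W


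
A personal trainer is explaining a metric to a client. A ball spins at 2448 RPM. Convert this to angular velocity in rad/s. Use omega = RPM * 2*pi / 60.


omega = 2448 * 2 * pi / 60
= 2448 * 6.28318531 / 60
= 15381.238 / 60
= 256.354 rad/s

256.354 rad/s


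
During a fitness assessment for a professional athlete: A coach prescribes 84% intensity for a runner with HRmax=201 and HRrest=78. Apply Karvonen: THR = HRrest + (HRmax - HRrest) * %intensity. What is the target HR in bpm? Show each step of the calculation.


Heart rate reserve = 201 - 78 = 123
Intensity fraction = 84 / 100 = 0.84
THR = 78 + 123 * 0.84 = 181.32 bpm

181.32 bpm
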